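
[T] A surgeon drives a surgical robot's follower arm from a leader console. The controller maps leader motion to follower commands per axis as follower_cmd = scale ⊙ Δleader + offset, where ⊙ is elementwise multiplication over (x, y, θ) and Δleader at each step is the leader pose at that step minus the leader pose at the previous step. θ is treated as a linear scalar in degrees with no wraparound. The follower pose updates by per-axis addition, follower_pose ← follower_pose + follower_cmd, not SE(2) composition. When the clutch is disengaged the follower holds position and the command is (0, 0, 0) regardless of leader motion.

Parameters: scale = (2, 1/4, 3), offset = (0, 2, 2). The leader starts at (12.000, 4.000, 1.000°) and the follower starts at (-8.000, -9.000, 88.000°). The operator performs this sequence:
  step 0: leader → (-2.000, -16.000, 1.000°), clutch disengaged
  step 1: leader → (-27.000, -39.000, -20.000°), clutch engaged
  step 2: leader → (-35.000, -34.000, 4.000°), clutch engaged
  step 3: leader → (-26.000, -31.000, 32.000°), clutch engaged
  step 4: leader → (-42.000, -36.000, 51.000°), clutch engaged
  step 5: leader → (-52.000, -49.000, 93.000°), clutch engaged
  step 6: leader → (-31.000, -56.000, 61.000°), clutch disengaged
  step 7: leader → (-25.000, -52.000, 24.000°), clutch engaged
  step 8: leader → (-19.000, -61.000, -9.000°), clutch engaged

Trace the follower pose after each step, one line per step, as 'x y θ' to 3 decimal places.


step 0: Δleader=(-14.000, -20.000, 0.000°), disengaged; cmd=(0,0,0) → follower holds at (-8.000, -9.000, 88.000°)
step 1: Δleader=(-25.000, -23.000, -21.000°), engaged; cmd=(-50.000, -3.750, -61.000°) → follower=(-58.000, -12.750, 27.000°)
step 2: Δleader=(-8.000, 5.000, 24.000°), engaged; cmd=(-16.000, 3.250, 74.000°) → follower=(-74.000, -9.500, 101.000°)
step 3: Δleader=(9.000, 3.000, 28.000°), engaged; cmd=(18.000, 2.750, 86.000°) → follower=(-56.000, -6.750, 187.000°)
step 4: Δleader=(-16.000, -5.000, 19.000°), engaged; cmd=(-32.000, 0.750, 59.000°) → follower=(-88.000, -6.000, 246.000°)
step 5: Δleader=(-10.000, -13.000, 42.000°), engaged; cmd=(-20.000, -1.250, 128.000°) → follower=(-108.000, -7.250, 374.000°)
step 6: Δleader=(21.000, -7.000, -32.000°), disengaged; cmd=(0,0,0) → follower holds at (-108.000, -7.250, 374.000°)
step 7: Δleader=(6.000, 4.000, -37.000°), engaged; cmd=(12.000, 3.000, -109.000°) → follower=(-96.000, -4.250, 265.000°)
step 8: Δleader=(6.000, -9.000, -33.000°), engaged; cmd=(12.000, -0.250, -97.000°) → follower=(-84.000, -4.500, 168.000°)

-8.000 -9.000 88.000
-58.000 -12.750 27.000
-74.000 -9.500 101.000
-56.000 -6.750 187.000
-88.000 -6.000 246.000
-108.000 -7.250 374.000
-108.000 -7.250 374.000
-96.000 -4.250 265.000
-84.000 -4.500 168.000


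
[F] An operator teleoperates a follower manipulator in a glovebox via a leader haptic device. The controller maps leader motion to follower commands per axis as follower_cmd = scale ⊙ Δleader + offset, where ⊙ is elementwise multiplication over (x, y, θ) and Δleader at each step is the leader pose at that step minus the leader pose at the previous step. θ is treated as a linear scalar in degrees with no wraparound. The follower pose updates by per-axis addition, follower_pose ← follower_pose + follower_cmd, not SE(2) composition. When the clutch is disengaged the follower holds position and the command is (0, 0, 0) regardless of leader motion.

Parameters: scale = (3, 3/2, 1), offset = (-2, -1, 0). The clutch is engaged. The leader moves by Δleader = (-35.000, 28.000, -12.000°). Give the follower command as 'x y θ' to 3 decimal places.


axis x: 3·-35.000 + -2 = -107.000
axis y: 3/2·28.000 + -1 = 41.000
axis θ: 1·-12.000 + 0 = -12.000

-107.000 41.000 -12.000


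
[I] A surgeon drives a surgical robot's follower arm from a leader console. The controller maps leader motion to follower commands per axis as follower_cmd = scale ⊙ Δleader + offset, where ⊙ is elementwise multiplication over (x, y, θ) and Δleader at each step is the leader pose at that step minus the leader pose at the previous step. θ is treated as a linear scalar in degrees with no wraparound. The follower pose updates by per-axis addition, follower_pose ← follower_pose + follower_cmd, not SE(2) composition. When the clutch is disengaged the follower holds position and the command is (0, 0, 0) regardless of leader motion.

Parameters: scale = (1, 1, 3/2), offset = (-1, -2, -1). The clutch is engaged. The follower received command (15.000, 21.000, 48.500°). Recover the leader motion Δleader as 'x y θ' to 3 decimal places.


axis x: (15.000 − -1) / (1) = 16.000
axis y: (21.000 − -2) / (1) = 23.000
axis θ: (48.500 − -1) / (3/2) = 33.000

16.000 23.000 33.000


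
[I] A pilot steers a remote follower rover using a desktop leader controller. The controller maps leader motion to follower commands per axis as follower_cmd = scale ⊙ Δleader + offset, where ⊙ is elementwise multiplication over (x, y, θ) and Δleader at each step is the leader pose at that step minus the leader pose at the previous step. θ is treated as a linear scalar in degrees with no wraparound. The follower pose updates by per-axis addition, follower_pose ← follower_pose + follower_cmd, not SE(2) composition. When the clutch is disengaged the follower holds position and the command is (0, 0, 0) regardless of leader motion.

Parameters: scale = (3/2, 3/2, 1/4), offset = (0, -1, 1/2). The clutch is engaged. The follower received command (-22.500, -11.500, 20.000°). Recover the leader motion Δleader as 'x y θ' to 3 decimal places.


axis x: (-22.500 − 0) / (3/2) = -15.000
axis y: (-11.500 − -1) / (3/2) = -7.000
axis θ: (20.000 − 1/2) / (1/4) = 78.000

-15.000 -7.000 78.000


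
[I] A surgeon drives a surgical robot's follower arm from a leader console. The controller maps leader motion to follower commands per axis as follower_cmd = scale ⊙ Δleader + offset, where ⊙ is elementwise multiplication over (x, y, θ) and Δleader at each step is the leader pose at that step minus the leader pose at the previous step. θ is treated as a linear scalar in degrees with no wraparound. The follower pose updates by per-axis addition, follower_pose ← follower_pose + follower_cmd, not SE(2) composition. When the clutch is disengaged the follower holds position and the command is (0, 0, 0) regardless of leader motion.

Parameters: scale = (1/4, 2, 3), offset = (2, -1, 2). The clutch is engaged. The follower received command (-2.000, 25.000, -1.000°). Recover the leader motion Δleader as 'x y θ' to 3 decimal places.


-16.000 13.000 -1.000

axis x: (-2.000 − 2) / (1/4) = -16.000
axis y: (25.000 − -1) / (2) = 13.000
axis θ: (-1.000 − 2) / (3) = -1.000


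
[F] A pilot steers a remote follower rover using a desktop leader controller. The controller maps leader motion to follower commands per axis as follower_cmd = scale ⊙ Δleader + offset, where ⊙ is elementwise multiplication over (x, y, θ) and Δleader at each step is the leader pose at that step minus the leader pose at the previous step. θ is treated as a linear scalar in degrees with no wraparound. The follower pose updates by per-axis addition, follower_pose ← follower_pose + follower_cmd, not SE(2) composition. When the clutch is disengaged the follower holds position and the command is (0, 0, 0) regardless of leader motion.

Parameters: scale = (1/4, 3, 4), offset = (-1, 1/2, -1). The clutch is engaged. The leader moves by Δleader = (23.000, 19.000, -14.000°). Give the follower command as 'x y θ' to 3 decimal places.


4.750 57.500 -57.000

axis x: 1/4·23.000 + -1 = 4.750
axis y: 3·19.000 + 1/2 = 57.500
axis θ: 4·-14.000 + -1 = -57.000


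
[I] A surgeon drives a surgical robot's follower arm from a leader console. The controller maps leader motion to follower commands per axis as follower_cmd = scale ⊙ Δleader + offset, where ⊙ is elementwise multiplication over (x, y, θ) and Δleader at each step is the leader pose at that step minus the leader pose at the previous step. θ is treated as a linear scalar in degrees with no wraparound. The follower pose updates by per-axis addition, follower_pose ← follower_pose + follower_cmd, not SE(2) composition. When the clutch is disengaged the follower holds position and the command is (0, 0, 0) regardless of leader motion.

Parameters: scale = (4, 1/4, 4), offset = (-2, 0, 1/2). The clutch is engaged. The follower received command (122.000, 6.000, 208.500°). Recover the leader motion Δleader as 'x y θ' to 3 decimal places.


axis x: (122.000 − -2) / (4) = 31.000
axis y: (6.000 − 0) / (1/4) = 24.000
axis θ: (208.500 − 1/2) / (4) = 52.000

31.000 24.000 52.000


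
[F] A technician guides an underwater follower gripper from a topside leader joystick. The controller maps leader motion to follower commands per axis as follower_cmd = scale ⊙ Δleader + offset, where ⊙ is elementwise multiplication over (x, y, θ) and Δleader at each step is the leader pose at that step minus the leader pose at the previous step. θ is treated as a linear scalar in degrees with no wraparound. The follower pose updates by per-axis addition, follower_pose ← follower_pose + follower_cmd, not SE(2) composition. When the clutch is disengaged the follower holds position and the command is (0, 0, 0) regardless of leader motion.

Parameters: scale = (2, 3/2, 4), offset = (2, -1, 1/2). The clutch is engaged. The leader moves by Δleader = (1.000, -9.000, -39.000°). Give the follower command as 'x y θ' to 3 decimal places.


4.000 -14.500 -155.500

axis x: 2·1.000 + 2 = 4.000
axis y: 3/2·-9.000 + -1 = -14.500
axis θ: 4·-39.000 + 1/2 = -155.500


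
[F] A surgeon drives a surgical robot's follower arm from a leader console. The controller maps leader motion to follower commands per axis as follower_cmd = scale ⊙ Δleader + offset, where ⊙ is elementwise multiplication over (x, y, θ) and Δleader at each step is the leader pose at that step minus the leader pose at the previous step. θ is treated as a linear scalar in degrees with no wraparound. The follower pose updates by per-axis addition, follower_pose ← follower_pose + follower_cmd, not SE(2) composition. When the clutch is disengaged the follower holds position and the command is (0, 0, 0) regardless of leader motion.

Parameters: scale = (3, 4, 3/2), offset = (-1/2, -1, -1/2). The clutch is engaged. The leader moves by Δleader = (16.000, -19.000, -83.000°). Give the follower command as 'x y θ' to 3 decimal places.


47.500 -77.000 -125.000

axis x: 3·16.000 + -1/2 = 47.500
axis y: 4·-19.000 + -1 = -77.000
axis θ: 3/2·-83.000 + -1/2 = -125.000


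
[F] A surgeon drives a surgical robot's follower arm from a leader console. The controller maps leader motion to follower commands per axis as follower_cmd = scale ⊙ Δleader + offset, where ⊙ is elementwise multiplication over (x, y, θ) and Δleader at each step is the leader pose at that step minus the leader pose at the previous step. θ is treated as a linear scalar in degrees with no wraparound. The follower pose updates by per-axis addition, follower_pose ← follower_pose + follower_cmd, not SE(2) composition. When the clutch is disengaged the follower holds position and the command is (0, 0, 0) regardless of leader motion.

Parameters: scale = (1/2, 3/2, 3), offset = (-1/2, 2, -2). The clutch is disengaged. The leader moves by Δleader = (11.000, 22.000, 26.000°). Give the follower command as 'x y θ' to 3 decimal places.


0.000 0.000 0.000

clutch disengaged → follower holds; cmd = (0, 0, 0)


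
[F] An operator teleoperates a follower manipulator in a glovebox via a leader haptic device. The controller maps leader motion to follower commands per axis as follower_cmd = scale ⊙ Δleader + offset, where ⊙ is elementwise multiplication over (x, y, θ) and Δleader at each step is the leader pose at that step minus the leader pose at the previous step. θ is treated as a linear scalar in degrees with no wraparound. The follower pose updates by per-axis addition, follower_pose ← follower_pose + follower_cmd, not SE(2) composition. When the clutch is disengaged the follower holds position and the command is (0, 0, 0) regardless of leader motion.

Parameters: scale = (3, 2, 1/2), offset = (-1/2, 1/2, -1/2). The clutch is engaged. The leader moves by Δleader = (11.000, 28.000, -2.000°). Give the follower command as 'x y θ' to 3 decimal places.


axis x: 3·11.000 + -1/2 = 32.500
axis y: 2·28.000 + 1/2 = 56.500
axis θ: 1/2·-2.000 + -1/2 = -1.500

32.500 56.500 -1.500


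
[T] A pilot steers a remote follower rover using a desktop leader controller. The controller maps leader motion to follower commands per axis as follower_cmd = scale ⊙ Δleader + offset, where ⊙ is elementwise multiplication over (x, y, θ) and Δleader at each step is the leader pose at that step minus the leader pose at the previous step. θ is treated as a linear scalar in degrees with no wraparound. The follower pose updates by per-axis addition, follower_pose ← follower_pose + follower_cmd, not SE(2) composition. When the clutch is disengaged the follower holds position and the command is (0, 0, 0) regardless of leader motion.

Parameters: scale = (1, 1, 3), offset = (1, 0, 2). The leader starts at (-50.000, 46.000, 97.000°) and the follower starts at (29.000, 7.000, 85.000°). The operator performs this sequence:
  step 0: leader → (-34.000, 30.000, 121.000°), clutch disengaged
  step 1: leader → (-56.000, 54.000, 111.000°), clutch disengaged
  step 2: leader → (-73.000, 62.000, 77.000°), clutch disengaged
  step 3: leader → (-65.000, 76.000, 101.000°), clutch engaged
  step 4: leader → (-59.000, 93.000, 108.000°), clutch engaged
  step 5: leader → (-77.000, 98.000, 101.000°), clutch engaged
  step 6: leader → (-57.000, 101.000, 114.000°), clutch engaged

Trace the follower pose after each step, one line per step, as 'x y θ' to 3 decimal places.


29.000 7.000 85.000
29.000 7.000 85.000
29.000 7.000 85.000
38.000 21.000 159.000
45.000 38.000 182.000
28.000 43.000 163.000
49.000 46.000 204.000

step 0: Δleader=(16.000, -16.000, 24.000°), disengaged; cmd=(0,0,0) → follower holds at (29.000, 7.000, 85.000°)
step 1: Δleader=(-22.000, 24.000, -10.000°), disengaged; cmd=(0,0,0) → follower holds at (29.000, 7.000, 85.000°)
step 2: Δleader=(-17.000, 8.000, -34.000°), disengaged; cmd=(0,0,0) → follower holds at (29.000, 7.000, 85.000°)
step 3: Δleader=(8.000, 14.000, 24.000°), engaged; cmd=(9.000, 14.000, 74.000°) → follower=(38.000, 21.000, 159.000°)
step 4: Δleader=(6.000, 17.000, 7.000°), engaged; cmd=(7.000, 17.000, 23.000°) → follower=(45.000, 38.000, 182.000°)
step 5: Δleader=(-18.000, 5.000, -7.000°), engaged; cmd=(-17.000, 5.000, -19.000°) → follower=(28.000, 43.000, 163.000°)
step 6: Δleader=(20.000, 3.000, 13.000°), engaged; cmd=(21.000, 3.000, 41.000°) → follower=(49.000, 46.000, 204.000°)


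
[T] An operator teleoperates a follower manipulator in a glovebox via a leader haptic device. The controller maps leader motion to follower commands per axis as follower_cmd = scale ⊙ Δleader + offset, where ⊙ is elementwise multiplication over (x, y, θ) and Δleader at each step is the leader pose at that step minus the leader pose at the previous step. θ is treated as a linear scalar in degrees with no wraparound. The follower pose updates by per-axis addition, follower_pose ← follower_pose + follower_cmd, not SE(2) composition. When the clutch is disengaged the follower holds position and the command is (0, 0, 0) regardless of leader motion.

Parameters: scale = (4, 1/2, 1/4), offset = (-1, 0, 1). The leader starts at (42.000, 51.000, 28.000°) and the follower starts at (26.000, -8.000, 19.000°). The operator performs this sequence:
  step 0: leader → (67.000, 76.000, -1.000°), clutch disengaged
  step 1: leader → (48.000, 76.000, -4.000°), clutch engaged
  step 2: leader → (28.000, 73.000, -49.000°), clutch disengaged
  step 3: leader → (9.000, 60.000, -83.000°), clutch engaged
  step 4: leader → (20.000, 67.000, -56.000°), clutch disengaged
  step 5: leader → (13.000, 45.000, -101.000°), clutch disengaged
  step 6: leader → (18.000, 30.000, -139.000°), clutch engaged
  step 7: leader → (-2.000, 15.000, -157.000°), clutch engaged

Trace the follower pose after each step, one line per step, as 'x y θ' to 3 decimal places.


step 0: Δleader=(25.000, 25.000, -29.000°), disengaged; cmd=(0,0,0) → follower holds at (26.000, -8.000, 19.000°)
step 1: Δleader=(-19.000, 0.000, -3.000°), engaged; cmd=(-77.000, 0.000, 0.250°) → follower=(-51.000, -8.000, 19.250°)
step 2: Δleader=(-20.000, -3.000, -45.000°), disengaged; cmd=(0,0,0) → follower holds at (-51.000, -8.000, 19.250°)
step 3: Δleader=(-19.000, -13.000, -34.000°), engaged; cmd=(-77.000, -6.500, -7.500°) → follower=(-128.000, -14.500, 11.750°)
step 4: Δleader=(11.000, 7.000, 27.000°), disengaged; cmd=(0,0,0) → follower holds at (-128.000, -14.500, 11.750°)
step 5: Δleader=(-7.000, -22.000, -45.000°), disengaged; cmd=(0,0,0) → follower holds at (-128.000, -14.500, 11.750°)
step 6: Δleader=(5.000, -15.000, -38.000°), engaged; cmd=(19.000, -7.500, -8.500°) → follower=(-109.000, -22.000, 3.250°)
step 7: Δleader=(-20.000, -15.000, -18.000°), engaged; cmd=(-81.000, -7.500, -3.500°) → follower=(-190.000, -29.500, -0.250°)

26.000 -8.000 19.000
-51.000 -8.000 19.250
-51.000 -8.000 19.250
-128.000 -14.500 11.750
-128.000 -14.500 11.750
-128.000 -14.500 11.750
-109.000 -22.000 3.250
-190.000 -29.500 -0.250


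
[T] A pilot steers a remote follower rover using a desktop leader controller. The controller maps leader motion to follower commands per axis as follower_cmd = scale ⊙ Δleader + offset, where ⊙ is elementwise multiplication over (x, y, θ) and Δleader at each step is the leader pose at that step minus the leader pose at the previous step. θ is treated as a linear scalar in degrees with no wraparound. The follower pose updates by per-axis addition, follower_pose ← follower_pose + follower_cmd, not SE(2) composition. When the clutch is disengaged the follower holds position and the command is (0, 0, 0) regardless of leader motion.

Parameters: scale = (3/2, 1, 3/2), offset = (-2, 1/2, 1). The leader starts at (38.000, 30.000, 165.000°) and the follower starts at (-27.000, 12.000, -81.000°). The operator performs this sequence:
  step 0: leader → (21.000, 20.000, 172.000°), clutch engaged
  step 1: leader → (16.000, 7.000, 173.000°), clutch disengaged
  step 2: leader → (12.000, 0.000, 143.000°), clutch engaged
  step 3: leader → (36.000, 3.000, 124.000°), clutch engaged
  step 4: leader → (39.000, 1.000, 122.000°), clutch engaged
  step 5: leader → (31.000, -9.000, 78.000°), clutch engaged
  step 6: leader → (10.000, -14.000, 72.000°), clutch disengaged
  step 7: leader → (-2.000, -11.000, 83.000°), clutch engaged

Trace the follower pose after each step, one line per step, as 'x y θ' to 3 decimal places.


step 0: Δleader=(-17.000, -10.000, 7.000°), engaged; cmd=(-27.500, -9.500, 11.500°) → follower=(-54.500, 2.500, -69.500°)
step 1: Δleader=(-5.000, -13.000, 1.000°), disengaged; cmd=(0,0,0) → follower holds at (-54.500, 2.500, -69.500°)
step 2: Δleader=(-4.000, -7.000, -30.000°), engaged; cmd=(-8.000, -6.500, -44.000°) → follower=(-62.500, -4.000, -113.500°)
step 3: Δleader=(24.000, 3.000, -19.000°), engaged; cmd=(34.000, 3.500, -27.500°) → follower=(-28.500, -0.500, -141.000°)
step 4: Δleader=(3.000, -2.000, -2.000°), engaged; cmd=(2.500, -1.500, -2.000°) → follower=(-26.000, -2.000, -143.000°)
step 5: Δleader=(-8.000, -10.000, -44.000°), engaged; cmd=(-14.000, -9.500, -65.000°) → follower=(-40.000, -11.500, -208.000°)
step 6: Δleader=(-21.000, -5.000, -6.000°), disengaged; cmd=(0,0,0) → follower holds at (-40.000, -11.500, -208.000°)
step 7: Δleader=(-12.000, 3.000, 11.000°), engaged; cmd=(-20.000, 3.500, 17.500°) → follower=(-60.000, -8.000, -190.500°)

-54.500 2.500 -69.500
-54.500 2.500 -69.500
-62.500 -4.000 -113.500
-28.500 -0.500 -141.000
-26.000 -2.000 -143.000
-40.000 -11.500 -208.000
-40.000 -11.500 -208.000
-60.000 -8.000 -190.500


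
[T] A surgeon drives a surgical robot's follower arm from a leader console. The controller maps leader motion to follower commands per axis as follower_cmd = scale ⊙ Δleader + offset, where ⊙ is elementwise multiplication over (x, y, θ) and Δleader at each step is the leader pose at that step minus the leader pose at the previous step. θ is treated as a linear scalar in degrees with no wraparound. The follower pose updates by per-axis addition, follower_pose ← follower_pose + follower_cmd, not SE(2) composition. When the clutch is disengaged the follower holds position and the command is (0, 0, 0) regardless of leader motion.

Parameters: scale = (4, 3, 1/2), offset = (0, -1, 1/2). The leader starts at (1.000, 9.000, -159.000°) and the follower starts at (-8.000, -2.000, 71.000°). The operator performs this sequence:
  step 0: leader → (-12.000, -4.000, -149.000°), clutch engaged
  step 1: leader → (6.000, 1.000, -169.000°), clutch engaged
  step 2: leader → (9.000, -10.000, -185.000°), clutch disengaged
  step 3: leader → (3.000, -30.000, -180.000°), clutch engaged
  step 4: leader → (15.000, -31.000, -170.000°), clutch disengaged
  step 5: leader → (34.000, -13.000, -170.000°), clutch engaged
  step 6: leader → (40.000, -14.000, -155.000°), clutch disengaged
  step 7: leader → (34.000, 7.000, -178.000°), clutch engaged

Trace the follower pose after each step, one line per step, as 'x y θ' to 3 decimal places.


step 0: Δleader=(-13.000, -13.000, 10.000°), engaged; cmd=(-52.000, -40.000, 5.500°) → follower=(-60.000, -42.000, 76.500°)
step 1: Δleader=(18.000, 5.000, -20.000°), engaged; cmd=(72.000, 14.000, -9.500°) → follower=(12.000, -28.000, 67.000°)
step 2: Δleader=(3.000, -11.000, -16.000°), disengaged; cmd=(0,0,0) → follower holds at (12.000, -28.000, 67.000°)
step 3: Δleader=(-6.000, -20.000, 5.000°), engaged; cmd=(-24.000, -61.000, 3.000°) → follower=(-12.000, -89.000, 70.000°)
step 4: Δleader=(12.000, -1.000, 10.000°), disengaged; cmd=(0,0,0) → follower holds at (-12.000, -89.000, 70.000°)
step 5: Δleader=(19.000, 18.000, 0.000°), engaged; cmd=(76.000, 53.000, 0.500°) → follower=(64.000, -36.000, 70.500°)
step 6: Δleader=(6.000, -1.000, 15.000°), disengaged; cmd=(0,0,0) → follower holds at (64.000, -36.000, 70.500°)
step 7: Δleader=(-6.000, 21.000, -23.000°), engaged; cmd=(-24.000, 62.000, -11.000°) → follower=(40.000, 26.000, 59.500°)

-60.000 -42.000 76.500
12.000 -28.000 67.000
12.000 -28.000 67.000
-12.000 -89.000 70.000
-12.000 -89.000 70.000
64.000 -36.000 70.500
64.000 -36.000 70.500
40.000 26.000 59.500


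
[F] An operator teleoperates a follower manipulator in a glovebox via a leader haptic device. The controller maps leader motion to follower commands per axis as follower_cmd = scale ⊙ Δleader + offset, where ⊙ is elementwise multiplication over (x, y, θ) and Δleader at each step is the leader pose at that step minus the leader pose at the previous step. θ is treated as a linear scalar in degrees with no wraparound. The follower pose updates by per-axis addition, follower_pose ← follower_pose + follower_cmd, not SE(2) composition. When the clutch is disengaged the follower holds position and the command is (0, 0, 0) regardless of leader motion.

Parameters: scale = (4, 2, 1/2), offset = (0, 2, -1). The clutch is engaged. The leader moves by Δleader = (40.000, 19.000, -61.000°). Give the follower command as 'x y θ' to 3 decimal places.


160.000 40.000 -31.500

axis x: 4·40.000 + 0 = 160.000
axis y: 2·19.000 + 2 = 40.000
axis θ: 1/2·-61.000 + -1 = -31.500


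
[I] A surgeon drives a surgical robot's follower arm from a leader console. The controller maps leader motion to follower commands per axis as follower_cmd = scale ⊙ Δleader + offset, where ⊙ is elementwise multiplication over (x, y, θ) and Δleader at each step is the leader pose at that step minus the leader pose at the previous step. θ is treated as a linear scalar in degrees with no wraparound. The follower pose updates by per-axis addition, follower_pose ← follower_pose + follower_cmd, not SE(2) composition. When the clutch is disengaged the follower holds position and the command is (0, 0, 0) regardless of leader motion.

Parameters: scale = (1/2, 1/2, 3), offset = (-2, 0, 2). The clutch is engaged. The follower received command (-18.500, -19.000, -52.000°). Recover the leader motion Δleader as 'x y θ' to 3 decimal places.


-33.000 -38.000 -18.000

axis x: (-18.500 − -2) / (1/2) = -33.000
axis y: (-19.000 − 0) / (1/2) = -38.000
axis θ: (-52.000 − 2) / (3) = -18.000


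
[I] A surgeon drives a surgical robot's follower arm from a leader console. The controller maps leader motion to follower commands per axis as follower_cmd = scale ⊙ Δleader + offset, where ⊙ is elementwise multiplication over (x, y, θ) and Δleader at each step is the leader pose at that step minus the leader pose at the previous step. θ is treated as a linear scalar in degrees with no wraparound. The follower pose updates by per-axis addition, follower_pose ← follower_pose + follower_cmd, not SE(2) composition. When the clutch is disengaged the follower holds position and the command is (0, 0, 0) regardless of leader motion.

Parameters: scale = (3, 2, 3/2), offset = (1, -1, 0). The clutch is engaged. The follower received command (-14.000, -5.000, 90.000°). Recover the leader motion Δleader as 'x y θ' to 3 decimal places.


axis x: (-14.000 − 1) / (3) = -5.000
axis y: (-5.000 − -1) / (2) = -2.000
axis θ: (90.000 − 0) / (3/2) = 60.000

-5.000 -2.000 60.000


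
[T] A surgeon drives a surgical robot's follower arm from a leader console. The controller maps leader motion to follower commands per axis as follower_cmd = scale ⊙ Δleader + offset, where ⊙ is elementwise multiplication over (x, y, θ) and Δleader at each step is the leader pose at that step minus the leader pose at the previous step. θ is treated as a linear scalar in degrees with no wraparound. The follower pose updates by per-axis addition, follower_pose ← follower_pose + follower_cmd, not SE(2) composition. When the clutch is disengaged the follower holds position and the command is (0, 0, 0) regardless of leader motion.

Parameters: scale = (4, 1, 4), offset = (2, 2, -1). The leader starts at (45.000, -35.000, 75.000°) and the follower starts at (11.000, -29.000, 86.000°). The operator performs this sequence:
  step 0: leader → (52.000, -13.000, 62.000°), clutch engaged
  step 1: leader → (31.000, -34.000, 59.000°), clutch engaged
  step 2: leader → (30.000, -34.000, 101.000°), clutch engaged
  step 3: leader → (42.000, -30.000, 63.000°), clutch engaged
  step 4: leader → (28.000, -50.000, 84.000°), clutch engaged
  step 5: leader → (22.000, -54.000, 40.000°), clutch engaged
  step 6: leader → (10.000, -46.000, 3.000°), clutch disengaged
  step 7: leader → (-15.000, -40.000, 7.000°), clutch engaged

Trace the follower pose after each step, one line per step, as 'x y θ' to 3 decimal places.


step 0: Δleader=(7.000, 22.000, -13.000°), engaged; cmd=(30.000, 24.000, -53.000°) → follower=(41.000, -5.000, 33.000°)
step 1: Δleader=(-21.000, -21.000, -3.000°), engaged; cmd=(-82.000, -19.000, -13.000°) → follower=(-41.000, -24.000, 20.000°)
step 2: Δleader=(-1.000, 0.000, 42.000°), engaged; cmd=(-2.000, 2.000, 167.000°) → follower=(-43.000, -22.000, 187.000°)
step 3: Δleader=(12.000, 4.000, -38.000°), engaged; cmd=(50.000, 6.000, -153.000°) → follower=(7.000, -16.000, 34.000°)
step 4: Δleader=(-14.000, -20.000, 21.000°), engaged; cmd=(-54.000, -18.000, 83.000°) → follower=(-47.000, -34.000, 117.000°)
step 5: Δleader=(-6.000, -4.000, -44.000°), engaged; cmd=(-22.000, -2.000, -177.000°) → follower=(-69.000, -36.000, -60.000°)
step 6: Δleader=(-12.000, 8.000, -37.000°), disengaged; cmd=(0,0,0) → follower holds at (-69.000, -36.000, -60.000°)
step 7: Δleader=(-25.000, 6.000, 4.000°), engaged; cmd=(-98.000, 8.000, 15.000°) → follower=(-167.000, -28.000, -45.000°)

41.000 -5.000 33.000
-41.000 -24.000 20.000
-43.000 -22.000 187.000
7.000 -16.000 34.000
-47.000 -34.000 117.000
-69.000 -36.000 -60.000
-69.000 -36.000 -60.000
-167.000 -28.000 -45.000


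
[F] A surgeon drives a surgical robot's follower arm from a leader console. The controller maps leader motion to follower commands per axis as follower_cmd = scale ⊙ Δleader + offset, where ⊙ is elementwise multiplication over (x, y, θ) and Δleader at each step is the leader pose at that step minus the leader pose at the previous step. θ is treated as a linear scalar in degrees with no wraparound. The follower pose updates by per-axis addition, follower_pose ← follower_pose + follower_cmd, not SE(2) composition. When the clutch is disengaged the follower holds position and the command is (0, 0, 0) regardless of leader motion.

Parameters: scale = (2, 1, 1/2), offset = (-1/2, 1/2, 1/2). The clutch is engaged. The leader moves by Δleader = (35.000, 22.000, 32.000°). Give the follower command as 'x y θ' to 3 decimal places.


axis x: 2·35.000 + -1/2 = 69.500
axis y: 1·22.000 + 1/2 = 22.500
axis θ: 1/2·32.000 + 1/2 = 16.500

69.500 22.500 16.500


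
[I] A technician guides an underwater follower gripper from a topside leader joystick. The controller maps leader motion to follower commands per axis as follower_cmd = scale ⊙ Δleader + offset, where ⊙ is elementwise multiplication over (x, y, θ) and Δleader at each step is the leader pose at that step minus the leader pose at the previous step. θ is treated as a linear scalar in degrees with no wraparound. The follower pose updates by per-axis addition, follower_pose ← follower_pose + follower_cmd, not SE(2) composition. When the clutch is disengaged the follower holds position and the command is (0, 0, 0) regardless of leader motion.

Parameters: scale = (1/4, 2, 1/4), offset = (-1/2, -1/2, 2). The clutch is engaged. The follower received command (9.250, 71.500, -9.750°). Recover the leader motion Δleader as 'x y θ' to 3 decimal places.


39.000 36.000 -47.000

axis x: (9.250 − -1/2) / (1/4) = 39.000
axis y: (71.500 − -1/2) / (2) = 36.000
axis θ: (-9.750 − 2) / (1/4) = -47.000


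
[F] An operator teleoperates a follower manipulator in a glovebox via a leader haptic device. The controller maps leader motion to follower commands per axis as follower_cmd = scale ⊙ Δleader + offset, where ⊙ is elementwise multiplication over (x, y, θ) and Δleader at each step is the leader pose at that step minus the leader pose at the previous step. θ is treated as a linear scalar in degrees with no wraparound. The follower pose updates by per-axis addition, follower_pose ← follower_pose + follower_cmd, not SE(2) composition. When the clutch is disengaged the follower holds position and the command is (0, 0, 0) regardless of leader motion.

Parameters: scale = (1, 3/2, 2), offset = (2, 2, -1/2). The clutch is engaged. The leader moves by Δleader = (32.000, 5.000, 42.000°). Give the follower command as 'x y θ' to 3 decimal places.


34.000 9.500 83.500

axis x: 1·32.000 + 2 = 34.000
axis y: 3/2·5.000 + 2 = 9.500
axis θ: 2·42.000 + -1/2 = 83.500


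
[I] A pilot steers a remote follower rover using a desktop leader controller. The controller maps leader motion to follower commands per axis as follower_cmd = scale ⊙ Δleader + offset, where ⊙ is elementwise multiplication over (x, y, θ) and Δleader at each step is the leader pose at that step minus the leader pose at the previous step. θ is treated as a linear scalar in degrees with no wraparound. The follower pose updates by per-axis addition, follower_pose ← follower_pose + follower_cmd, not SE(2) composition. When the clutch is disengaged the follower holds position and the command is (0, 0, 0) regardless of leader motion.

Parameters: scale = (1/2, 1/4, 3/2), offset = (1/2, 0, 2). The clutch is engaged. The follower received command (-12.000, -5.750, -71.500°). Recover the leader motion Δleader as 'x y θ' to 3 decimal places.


axis x: (-12.000 − 1/2) / (1/2) = -25.000
axis y: (-5.750 − 0) / (1/4) = -23.000
axis θ: (-71.500 − 2) / (3/2) = -49.000

-25.000 -23.000 -49.000


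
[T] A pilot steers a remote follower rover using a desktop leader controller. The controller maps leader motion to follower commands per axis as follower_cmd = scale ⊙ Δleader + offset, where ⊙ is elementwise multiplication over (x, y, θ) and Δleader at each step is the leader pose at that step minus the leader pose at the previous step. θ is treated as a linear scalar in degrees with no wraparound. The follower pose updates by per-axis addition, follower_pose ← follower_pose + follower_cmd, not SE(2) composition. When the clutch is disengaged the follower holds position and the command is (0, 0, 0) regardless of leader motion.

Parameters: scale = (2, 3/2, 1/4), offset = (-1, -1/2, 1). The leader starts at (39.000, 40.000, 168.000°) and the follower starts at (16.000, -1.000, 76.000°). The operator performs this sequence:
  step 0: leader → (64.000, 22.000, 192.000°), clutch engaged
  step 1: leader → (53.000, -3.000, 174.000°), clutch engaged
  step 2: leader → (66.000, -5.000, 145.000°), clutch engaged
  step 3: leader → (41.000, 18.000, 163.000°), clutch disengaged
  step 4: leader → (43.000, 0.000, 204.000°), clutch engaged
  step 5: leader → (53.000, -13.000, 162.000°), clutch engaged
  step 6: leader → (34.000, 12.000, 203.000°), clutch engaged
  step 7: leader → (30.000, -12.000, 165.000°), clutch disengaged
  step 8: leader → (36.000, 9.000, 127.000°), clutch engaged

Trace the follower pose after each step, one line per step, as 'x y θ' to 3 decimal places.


65.000 -28.500 83.000
42.000 -66.500 79.500
67.000 -70.000 73.250
67.000 -70.000 73.250
70.000 -97.500 84.500
89.000 -117.500 75.000
50.000 -80.500 86.250
50.000 -80.500 86.250
61.000 -49.500 77.750

step 0: Δleader=(25.000, -18.000, 24.000°), engaged; cmd=(49.000, -27.500, 7.000°) → follower=(65.000, -28.500, 83.000°)
step 1: Δleader=(-11.000, -25.000, -18.000°), engaged; cmd=(-23.000, -38.000, -3.500°) → follower=(42.000, -66.500, 79.500°)
step 2: Δleader=(13.000, -2.000, -29.000°), engaged; cmd=(25.000, -3.500, -6.250°) → follower=(67.000, -70.000, 73.250°)
step 3: Δleader=(-25.000, 23.000, 18.000°), disengaged; cmd=(0,0,0) → follower holds at (67.000, -70.000, 73.250°)
step 4: Δleader=(2.000, -18.000, 41.000°), engaged; cmd=(3.000, -27.500, 11.250°) → follower=(70.000, -97.500, 84.500°)
step 5: Δleader=(10.000, -13.000, -42.000°), engaged; cmd=(19.000, -20.000, -9.500°) → follower=(89.000, -117.500, 75.000°)
step 6: Δleader=(-19.000, 25.000, 41.000°), engaged; cmd=(-39.000, 37.000, 11.250°) → follower=(50.000, -80.500, 86.250°)
step 7: Δleader=(-4.000, -24.000, -38.000°), disengaged; cmd=(0,0,0) → follower holds at (50.000, -80.500, 86.250°)
step 8: Δleader=(6.000, 21.000, -38.000°), engaged; cmd=(11.000, 31.000, -8.500°) → follower=(61.000, -49.500, 77.750°)


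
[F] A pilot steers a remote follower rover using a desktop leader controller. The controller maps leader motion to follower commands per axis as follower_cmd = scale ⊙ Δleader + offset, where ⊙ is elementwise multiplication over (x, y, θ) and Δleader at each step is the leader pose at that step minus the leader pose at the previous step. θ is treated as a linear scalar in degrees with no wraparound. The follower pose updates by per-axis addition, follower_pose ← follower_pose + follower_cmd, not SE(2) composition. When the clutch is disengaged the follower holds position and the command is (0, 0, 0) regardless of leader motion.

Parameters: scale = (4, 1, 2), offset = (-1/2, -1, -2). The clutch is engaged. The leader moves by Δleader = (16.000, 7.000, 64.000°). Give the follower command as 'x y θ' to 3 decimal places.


63.500 6.000 126.000

axis x: 4·16.000 + -1/2 = 63.500
axis y: 1·7.000 + -1 = 6.000
axis θ: 2·64.000 + -2 = 126.000


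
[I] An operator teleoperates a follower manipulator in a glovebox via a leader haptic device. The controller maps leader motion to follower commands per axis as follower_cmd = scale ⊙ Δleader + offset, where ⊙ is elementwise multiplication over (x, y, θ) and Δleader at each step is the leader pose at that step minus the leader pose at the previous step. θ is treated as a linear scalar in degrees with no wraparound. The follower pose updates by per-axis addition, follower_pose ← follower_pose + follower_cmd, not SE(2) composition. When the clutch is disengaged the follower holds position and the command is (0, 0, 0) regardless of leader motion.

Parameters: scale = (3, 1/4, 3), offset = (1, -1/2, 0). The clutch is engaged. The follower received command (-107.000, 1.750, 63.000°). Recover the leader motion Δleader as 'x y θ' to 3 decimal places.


-36.000 9.000 21.000

axis x: (-107.000 − 1) / (3) = -36.000
axis y: (1.750 − -1/2) / (1/4) = 9.000
axis θ: (63.000 − 0) / (3) = 21.000


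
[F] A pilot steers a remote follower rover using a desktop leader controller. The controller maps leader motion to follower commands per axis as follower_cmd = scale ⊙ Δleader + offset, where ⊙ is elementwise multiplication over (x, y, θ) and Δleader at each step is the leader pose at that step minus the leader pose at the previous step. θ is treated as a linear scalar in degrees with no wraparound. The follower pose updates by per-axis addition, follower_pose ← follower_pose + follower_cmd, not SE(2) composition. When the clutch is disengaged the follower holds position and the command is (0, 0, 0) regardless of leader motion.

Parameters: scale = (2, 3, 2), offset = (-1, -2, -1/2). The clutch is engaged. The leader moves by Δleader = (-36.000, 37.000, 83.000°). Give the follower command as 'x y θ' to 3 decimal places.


-73.000 109.000 165.500

axis x: 2·-36.000 + -1 = -73.000
axis y: 3·37.000 + -2 = 109.000
axis θ: 2·83.000 + -1/2 = 165.500


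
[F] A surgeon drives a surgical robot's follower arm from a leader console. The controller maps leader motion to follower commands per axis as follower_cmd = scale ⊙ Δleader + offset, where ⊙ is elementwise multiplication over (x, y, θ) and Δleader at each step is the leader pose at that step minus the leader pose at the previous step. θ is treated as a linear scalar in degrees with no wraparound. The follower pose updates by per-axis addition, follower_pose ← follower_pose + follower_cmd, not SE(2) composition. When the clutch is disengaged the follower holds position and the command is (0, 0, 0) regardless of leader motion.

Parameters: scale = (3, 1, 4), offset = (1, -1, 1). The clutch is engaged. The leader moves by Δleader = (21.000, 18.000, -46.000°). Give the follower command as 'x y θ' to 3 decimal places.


64.000 17.000 -183.000

axis x: 3·21.000 + 1 = 64.000
axis y: 1·18.000 + -1 = 17.000
axis θ: 4·-46.000 + 1 = -183.000


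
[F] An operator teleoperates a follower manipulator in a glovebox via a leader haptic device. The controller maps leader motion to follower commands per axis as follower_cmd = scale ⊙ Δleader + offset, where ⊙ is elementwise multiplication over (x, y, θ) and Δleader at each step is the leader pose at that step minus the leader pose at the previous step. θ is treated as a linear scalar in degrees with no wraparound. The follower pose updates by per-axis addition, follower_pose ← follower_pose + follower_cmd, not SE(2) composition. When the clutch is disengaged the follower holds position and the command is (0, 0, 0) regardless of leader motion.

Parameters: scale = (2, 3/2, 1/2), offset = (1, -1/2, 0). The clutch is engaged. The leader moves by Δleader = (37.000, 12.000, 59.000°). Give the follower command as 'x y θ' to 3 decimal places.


axis x: 2·37.000 + 1 = 75.000
axis y: 3/2·12.000 + -1/2 = 17.500
axis θ: 1/2·59.000 + 0 = 29.500

75.000 17.500 29.500
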